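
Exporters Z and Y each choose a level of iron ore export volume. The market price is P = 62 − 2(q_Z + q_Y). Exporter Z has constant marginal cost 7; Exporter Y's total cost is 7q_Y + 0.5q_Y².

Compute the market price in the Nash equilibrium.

Exporter Z's profit: π = q_Z(62 − 2(q_Z + q_Y)) − 7q_Z.
∂π/∂q_Z = 55 − 4q_Z − 2q_Y = 0, so q_Z = 13.75 − 0.5q_Y.
For Y: ∂π/∂q_Y = 55 − 5q_Y − 2q_Z = 0 ⇒ q_Y = 11 − 0.4q_Z.
Solving the two reaction functions simultaneously: (1 − (−0.5)(−0.4))q_Z = 13.75 − 0.5·11, so 0.8q_Z = 8.25 and q_Z = 10.3125.
Then q_Y = 11 − 0.4·10.3125 = 6.875.
Equilibrium price: P = 62 − 2·17.1875 = 27.625.

27.625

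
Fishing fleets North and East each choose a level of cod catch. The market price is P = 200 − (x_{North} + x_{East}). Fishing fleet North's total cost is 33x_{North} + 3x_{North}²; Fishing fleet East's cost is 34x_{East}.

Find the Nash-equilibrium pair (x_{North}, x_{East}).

11.2, 77.4

Fishing fleet North's profit: π = x_{North}(200 − (x_{North} + x_{East})) − 33x_{North} − 3x_{North}².
∂π/∂x_{North} = 167 − 8x_{North} − x_{East} = 0, so x_{North} = 20.875 − 0.125x_{East}.
For East: ∂π/∂x_{East} = 166 − 2x_{East} − x_{North} = 0 ⇒ x_{East} = 83 − 0.5x_{North}.
Solving the two reaction functions simultaneously: (1 − (−0.125)(−0.5))x_{North} = 20.875 − 0.125·83, so 0.9375x_{North} = 10.5 and x_{North} = 11.2.
Then x_{East} = 83 − 0.5·11.2 = 77.4.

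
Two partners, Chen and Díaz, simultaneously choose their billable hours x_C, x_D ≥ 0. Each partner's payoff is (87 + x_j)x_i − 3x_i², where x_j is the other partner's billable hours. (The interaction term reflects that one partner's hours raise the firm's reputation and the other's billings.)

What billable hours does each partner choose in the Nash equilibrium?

17.4

Chen's payoff is (87 + x_D)x_C − 3x_C².
∂π/∂x_C = 87 + x_D − 6x_C = 0, so x_C = 14.5 + (1/6)x_D.
By symmetry x_D = x_C; substituting into the reaction function, (5/6)x_C = 14.5 and x_C = 17.4.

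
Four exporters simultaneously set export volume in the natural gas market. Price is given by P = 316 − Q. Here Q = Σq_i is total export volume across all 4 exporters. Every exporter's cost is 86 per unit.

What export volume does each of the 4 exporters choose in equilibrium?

A representative exporter's profit is π_i = q_i(316 − Q) − 86q_i, with Q = q_i + Σ_{j≠i} q_j.
First-order condition: 230 − 2q_i − Σ_{j≠i} q_j = 0.
In a symmetric equilibrium every exporter chooses the same q, so Σ_{j≠i} q_j = 3q. The condition becomes 230 − 5q = 0, giving q = 230/5 = 46.

46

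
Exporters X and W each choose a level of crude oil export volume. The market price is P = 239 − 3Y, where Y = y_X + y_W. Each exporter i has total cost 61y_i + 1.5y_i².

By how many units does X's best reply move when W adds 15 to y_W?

Exporter X's profit: π = y_X(239 − 3(y_X + y_W)) − 61y_X − 1.5y_X².
∂π/∂y_X = 178 − 9y_X − 3y_W = 0, so y_X = 178/9 − (1/3)y_W.
The reaction-function slope is −1/3, so a 15-unit rise in y_W moves y_X by −1/3 × 15 = −5. X's best response falls — the actions are strategic substitutes.

-5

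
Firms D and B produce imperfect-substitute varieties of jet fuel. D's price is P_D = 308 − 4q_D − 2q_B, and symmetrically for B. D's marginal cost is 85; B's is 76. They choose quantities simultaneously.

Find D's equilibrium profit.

Firm D's profit: π = q_D(308 − 4q_D − 2q_B) − 85q_D.
∂π/∂q_D = 223 − 8q_D − 2q_B = 0 ⇒ q_D = 27.875 − 0.25q_B.
Similarly q_B = 29 − 0.25q_D.
Plugging q_B into D's best response: q_D = 27.875 − 0.25(29 − 0.25q_D) ⇒ 0.9375q_D = 20.625, so q_D = 22.
Then q_B = 29 − 0.25·22 = 23.5.
P_D = 308 − 4·22 − 2·23.5 = 173.
Profit = (173 − 85)·22 = 1936.

1936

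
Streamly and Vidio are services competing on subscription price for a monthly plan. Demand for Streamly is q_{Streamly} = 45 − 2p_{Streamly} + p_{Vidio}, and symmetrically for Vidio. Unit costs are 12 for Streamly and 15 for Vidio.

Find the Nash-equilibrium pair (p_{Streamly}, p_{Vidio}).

Streamly's profit: π = (p_{Streamly} − 12)(45 − 2p_{Streamly} + p_{Vidio}).
∂π/∂p_{Streamly} = 69 − 4p_{Streamly} + p_{Vidio} = 0 ⇒ p_{Streamly} = 17.25 + 0.25p_{Vidio}.
Similarly p_{Vidio} = 18.75 + 0.25p_{Streamly}.
Plugging p_{Vidio} into Streamly's best response: p_{Streamly} = 17.25 + 0.25(18.75 + 0.25p_{Streamly}) ⇒ 0.9375p_{Streamly} = 21.9375, so p_{Streamly} = 23.4.
Then p_{Vidio} = 18.75 + 0.25·23.4 = 24.6.

23.4, 24.6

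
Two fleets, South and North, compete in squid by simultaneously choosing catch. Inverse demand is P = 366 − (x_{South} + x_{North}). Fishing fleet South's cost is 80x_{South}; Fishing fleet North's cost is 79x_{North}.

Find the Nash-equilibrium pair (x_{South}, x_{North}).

Fishing fleet South's profit: π = x_{South}(366 − (x_{South} + x_{North})) − 80x_{South}.
∂π/∂x_{South} = 286 − 2x_{South} − x_{North} = 0, so x_{South} = 143 − 0.5x_{North}.
By the same steps for North: x_{North} = 143.5 − 0.5x_{South}.
Substituting the second reaction function into the first: x_{South} = 143 − 0.5(143.5 − 0.5x_{South}), which gives 0.75x_{South} = 71.25 ⇒ x_{South} = 95.
Then x_{North} = 143.5 − 0.5·95 = 96.

95, 96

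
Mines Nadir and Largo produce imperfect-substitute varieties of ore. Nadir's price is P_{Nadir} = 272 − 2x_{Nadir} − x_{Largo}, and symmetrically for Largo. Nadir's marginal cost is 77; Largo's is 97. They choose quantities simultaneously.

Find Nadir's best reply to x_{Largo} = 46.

37.25

Mine Nadir's profit: π = x_{Nadir}(272 − 2x_{Nadir} − x_{Largo}) − 77x_{Nadir}.
∂π/∂x_{Nadir} = 195 − 4x_{Nadir} − x_{Largo} = 0 ⇒ x_{Nadir} = 48.75 − 0.25x_{Largo}.
At x_{Largo} = 46: x_{Nadir} = 48.75 − 0.25·46 = 37.25.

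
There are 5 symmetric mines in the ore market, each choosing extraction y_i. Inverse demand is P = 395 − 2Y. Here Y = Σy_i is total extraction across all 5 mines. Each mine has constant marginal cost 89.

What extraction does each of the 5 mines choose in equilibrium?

25.5

A representative mine's profit is π_i = y_i(395 − 2Y) − 89y_i, with Y = y_i + Σ_{j≠i} y_j.
First-order condition: 306 − 4y_i − 2Σ_{j≠i} y_j = 0.
In a symmetric equilibrium every mine chooses the same y, so Σ_{j≠i} y_j = 4y. The condition becomes 306 − 12y = 0, giving y = 306/12 = 25.5.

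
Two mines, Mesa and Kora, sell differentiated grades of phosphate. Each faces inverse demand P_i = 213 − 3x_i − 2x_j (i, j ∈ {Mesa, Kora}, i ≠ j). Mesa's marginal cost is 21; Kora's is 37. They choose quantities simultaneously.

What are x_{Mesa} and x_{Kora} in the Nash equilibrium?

Mine Mesa's profit: π = x_{Mesa}(213 − 3x_{Mesa} − 2x_{Kora}) − 21x_{Mesa}.
∂π/∂x_{Mesa} = 192 − 6x_{Mesa} − 2x_{Kora} = 0 ⇒ x_{Mesa} = 32 − (1/3)x_{Kora}.
Similarly x_{Kora} = 88/3 − (1/3)x_{Mesa}.
Substituting the second reaction function into the first: x_{Mesa} = 32 − (1/3)(88/3 − (1/3)x_{Mesa}), which gives (8/9)x_{Mesa} = 200/9 ⇒ x_{Mesa} = 25.
Then x_{Kora} = 88/3 − (1/3)·25 = 21.

25, 21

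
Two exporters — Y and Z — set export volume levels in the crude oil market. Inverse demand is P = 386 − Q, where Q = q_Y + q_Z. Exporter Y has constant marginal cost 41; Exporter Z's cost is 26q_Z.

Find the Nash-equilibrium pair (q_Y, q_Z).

110, 125

Exporter Y's profit: π = q_Y(386 − (q_Y + q_Z)) − 41q_Y.
∂π/∂q_Y = 345 − 2q_Y − q_Z = 0, so q_Y = 172.5 − 0.5q_Z.
By the same steps for Z: q_Z = 180 − 0.5q_Y.
Plugging q_Z into Y's best response: q_Y = 172.5 − 0.5(180 − 0.5q_Y) ⇒ 0.75q_Y = 82.5, so q_Y = 110.
Then q_Z = 180 − 0.5·110 = 125.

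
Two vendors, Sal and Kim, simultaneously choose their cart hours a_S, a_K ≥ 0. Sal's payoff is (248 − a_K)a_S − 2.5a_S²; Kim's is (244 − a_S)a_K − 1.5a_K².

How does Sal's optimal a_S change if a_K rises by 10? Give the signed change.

Expanding Sal's payoff: 248a_S − a_Ka_S − 2.5a_S².
∂π/∂a_S = 248 − a_K − 5a_S = 0, so a_S = 49.6 − 0.2a_K.
The reaction-function slope is −0.2, so a 10-unit rise in a_K moves a_S by −0.2 × 10 = −2. Sal's best response falls — the actions are strategic substitutes.

-2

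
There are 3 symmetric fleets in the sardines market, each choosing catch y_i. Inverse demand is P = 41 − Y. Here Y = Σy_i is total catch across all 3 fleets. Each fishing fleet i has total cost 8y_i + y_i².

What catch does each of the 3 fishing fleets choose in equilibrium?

5.5

A representative fishing fleet's profit is π_i = y_i(41 − Y) − 8y_i − y_i², with Y = y_i + Σ_{j≠i} y_j.
First-order condition: 33 − 4y_i − Σ_{j≠i} y_j = 0.
With identical fishing fleets, set every y_j = y: then 33 − 4y − 2y = 0, i.e. y = 33/6 = 5.5.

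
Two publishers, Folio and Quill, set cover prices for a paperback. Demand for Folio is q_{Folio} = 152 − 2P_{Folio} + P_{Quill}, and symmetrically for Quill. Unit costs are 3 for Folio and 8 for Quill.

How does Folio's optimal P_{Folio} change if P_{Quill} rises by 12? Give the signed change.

Folio's profit: π = (P_{Folio} − 3)(152 − 2P_{Folio} + P_{Quill}).
∂π/∂P_{Folio} = 158 − 4P_{Folio} + P_{Quill} = 0 ⇒ P_{Folio} = 39.5 + 0.25P_{Quill}.
The reaction-function slope is 0.25, so a 12-unit rise in P_{Quill} moves P_{Folio} by 0.25 × 12 = 3. Folio's best response rises — the actions are strategic complements.

3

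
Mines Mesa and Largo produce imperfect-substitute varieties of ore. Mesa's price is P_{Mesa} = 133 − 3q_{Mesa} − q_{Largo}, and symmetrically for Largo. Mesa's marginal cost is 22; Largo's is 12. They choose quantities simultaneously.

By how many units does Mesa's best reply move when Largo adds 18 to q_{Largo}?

-3

Mine Mesa's profit: π = q_{Mesa}(133 − 3q_{Mesa} − q_{Largo}) − 22q_{Mesa}.
∂π/∂q_{Mesa} = 111 − 6q_{Mesa} − q_{Largo} = 0 ⇒ q_{Mesa} = 18.5 − (1/6)q_{Largo}.
The reaction-function slope is −1/6, so an 18-unit rise in q_{Largo} moves q_{Mesa} by −1/6 × 18 = −3. Mesa's best response falls — the actions are strategic substitutes.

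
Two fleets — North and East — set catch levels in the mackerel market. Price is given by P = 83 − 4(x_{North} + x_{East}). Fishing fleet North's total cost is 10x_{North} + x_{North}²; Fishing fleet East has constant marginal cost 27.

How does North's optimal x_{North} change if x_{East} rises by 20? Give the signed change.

Fishing fleet North's profit: π = x_{North}(83 − 4(x_{North} + x_{East})) − 10x_{North} − x_{North}².
∂π/∂x_{North} = 73 − 10x_{North} − 4x_{East} = 0, so x_{North} = 7.3 − 0.4x_{East}.
The reaction-function slope is −0.4, so a 20-unit rise in x_{East} moves x_{North} by −0.4 × 20 = −8. North's best response falls — the actions are strategic substitutes.

-8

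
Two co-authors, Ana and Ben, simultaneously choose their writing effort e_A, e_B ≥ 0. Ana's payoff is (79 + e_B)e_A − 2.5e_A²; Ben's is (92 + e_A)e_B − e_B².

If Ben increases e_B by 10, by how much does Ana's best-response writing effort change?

2

Expanding Ana's payoff: 79e_A + e_Be_A − 2.5e_A².
∂π/∂e_A = 79 + e_B − 5e_A = 0, so e_A = 15.8 + 0.2e_B.
The reaction-function slope is 0.2, so a 10-unit rise in e_B moves e_A by 0.2 × 10 = 2. Ana's best response rises — the actions are strategic complements.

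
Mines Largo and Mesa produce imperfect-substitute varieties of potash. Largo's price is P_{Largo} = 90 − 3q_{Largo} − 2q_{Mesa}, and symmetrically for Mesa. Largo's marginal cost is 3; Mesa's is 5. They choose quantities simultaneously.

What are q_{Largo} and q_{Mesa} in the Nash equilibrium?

Mine Largo's profit: π = q_{Largo}(90 − 3q_{Largo} − 2q_{Mesa}) − 3q_{Largo}.
∂π/∂q_{Largo} = 87 − 6q_{Largo} − 2q_{Mesa} = 0 ⇒ q_{Largo} = 14.5 − (1/3)q_{Mesa}.
Similarly q_{Mesa} = 85/6 − (1/3)q_{Largo}.
Substituting the second reaction function into the first: q_{Largo} = 14.5 − (1/3)(85/6 − (1/3)q_{Largo}), which gives (8/9)q_{Largo} = 88/9 ⇒ q_{Largo} = 11.
Then q_{Mesa} = 85/6 − (1/3)·11 = 10.5.

11, 10.5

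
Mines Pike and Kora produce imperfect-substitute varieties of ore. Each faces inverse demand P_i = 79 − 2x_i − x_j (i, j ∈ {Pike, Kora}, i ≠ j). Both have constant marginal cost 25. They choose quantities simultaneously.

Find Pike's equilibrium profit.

233.28

Mine Pike's profit: π = x_{Pike}(79 − 2x_{Pike} − x_{Kora}) − 25x_{Pike}.
∂π/∂x_{Pike} = 54 − 4x_{Pike} − x_{Kora} = 0 ⇒ x_{Pike} = 13.5 − 0.25x_{Kora}.
By symmetry x_{Kora} = x_{Pike}; substituting into the reaction function, 1.25x_{Pike} = 13.5 and x_{Pike} = 10.8.
P_{Pike} = 79 − 2·10.8 − 10.8 = 46.6.
Profit = (46.6 − 25)·10.8 = 233.28.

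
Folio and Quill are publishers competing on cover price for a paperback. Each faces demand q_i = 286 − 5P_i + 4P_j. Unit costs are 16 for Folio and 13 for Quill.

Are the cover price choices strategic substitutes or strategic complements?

strategic complements

Folio's profit: π = (P_{Folio} − 16)(286 − 5P_{Folio} + 4P_{Quill}).
∂π/∂P_{Folio} = 366 − 10P_{Folio} + 4P_{Quill} = 0 ⇒ P_{Folio} = 36.6 + 0.4P_{Quill}.
The best-response slope dP_{Folio}/dP_{Quill} = 0.4 > 0: the reaction function is upward-sloping, so the choices are strategic complements.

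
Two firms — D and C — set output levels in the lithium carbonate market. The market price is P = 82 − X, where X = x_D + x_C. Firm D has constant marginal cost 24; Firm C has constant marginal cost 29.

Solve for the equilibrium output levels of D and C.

Firm D's profit: π = x_D(82 − (x_D + x_C)) − 24x_D.
∂π/∂x_D = 58 − 2x_D − x_C = 0, so x_D = 29 − 0.5x_C.
By the same steps for C: x_C = 26.5 − 0.5x_D.
Plugging x_C into D's best response: x_D = 29 − 0.5(26.5 − 0.5x_D) ⇒ 0.75x_D = 15.75, so x_D = 21.
Then x_C = 26.5 − 0.5·21 = 16.

21, 16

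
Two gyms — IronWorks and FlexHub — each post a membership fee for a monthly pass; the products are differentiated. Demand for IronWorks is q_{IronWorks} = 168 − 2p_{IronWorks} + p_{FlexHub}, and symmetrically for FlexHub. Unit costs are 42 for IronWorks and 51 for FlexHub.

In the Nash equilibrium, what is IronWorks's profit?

3732.48

IronWorks's profit: π = (p_{IronWorks} − 42)(168 − 2p_{IronWorks} + p_{FlexHub}).
∂π/∂p_{IronWorks} = 252 − 4p_{IronWorks} + p_{FlexHub} = 0 ⇒ p_{IronWorks} = 63 + 0.25p_{FlexHub}.
Similarly p_{FlexHub} = 67.5 + 0.25p_{IronWorks}.
Substituting the second reaction function into the first: p_{IronWorks} = 63 + 0.25(67.5 + 0.25p_{IronWorks}), which gives 0.9375p_{IronWorks} = 79.875 ⇒ p_{IronWorks} = 85.2.
Then p_{FlexHub} = 67.5 + 0.25·85.2 = 88.8.
q_{IronWorks} = 168 − 2·85.2 + 88.8 = 86.4.
Profit = (85.2 − 42)·86.4 = 3732.48.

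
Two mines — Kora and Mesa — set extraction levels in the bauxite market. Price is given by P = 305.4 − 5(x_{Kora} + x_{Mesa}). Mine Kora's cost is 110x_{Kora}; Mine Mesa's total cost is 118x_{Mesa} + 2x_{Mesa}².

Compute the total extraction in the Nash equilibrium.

Mine Kora's profit: π = x_{Kora}(305.4 − 5(x_{Kora} + x_{Mesa})) − 110x_{Kora}.
∂π/∂x_{Kora} = 195.4 − 10x_{Kora} − 5x_{Mesa} = 0, so x_{Kora} = 19.54 − 0.5x_{Mesa}.
For Mesa: ∂π/∂x_{Mesa} = 187.4 − 14x_{Mesa} − 5x_{Kora} = 0 ⇒ x_{Mesa} = 937/70 − (5/14)x_{Kora}.
Solving the two reaction functions simultaneously: (1 − (−0.5)(−5/14))x_{Kora} = 19.54 − 0.5·(937/70), so (23/28)x_{Kora} = 8993/700 and x_{Kora} = 15.64.
Then x_{Mesa} = 937/70 − (5/14)·15.64 = 7.8.
Total extraction: 15.64 + 7.8 = 23.44.

23.44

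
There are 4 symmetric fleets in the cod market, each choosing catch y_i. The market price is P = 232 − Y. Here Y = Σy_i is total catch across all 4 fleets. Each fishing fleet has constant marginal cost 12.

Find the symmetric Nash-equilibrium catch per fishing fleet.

44

A representative fishing fleet's profit is π_i = y_i(232 − Y) − 12y_i, with Y = y_i + Σ_{j≠i} y_j.
First-order condition: 220 − 2y_i − Σ_{j≠i} y_j = 0.
In a symmetric equilibrium every fishing fleet chooses the same y, so Σ_{j≠i} y_j = 3y. The condition becomes 220 − 5y = 0, giving y = 220/5 = 44.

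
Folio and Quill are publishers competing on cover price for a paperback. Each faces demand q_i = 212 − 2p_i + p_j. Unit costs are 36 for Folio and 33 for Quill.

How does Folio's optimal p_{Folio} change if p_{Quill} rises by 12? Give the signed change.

Folio's profit: π = (p_{Folio} − 36)(212 − 2p_{Folio} + p_{Quill}).
∂π/∂p_{Folio} = 284 − 4p_{Folio} + p_{Quill} = 0 ⇒ p_{Folio} = 71 + 0.25p_{Quill}.
The reaction-function slope is 0.25, so a 12-unit rise in p_{Quill} moves p_{Folio} by 0.25 × 12 = 3. Folio's best response rises — the actions are strategic complements.

3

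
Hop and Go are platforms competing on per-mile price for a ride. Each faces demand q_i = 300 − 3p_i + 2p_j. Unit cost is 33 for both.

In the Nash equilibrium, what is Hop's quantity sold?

200.25

Hop's profit: π = (p_{Hop} − 33)(300 − 3p_{Hop} + 2p_{Go}).
∂π/∂p_{Hop} = 399 − 6p_{Hop} + 2p_{Go} = 0 ⇒ p_{Hop} = 66.5 + (1/3)p_{Go}.
The game is symmetric, so in equilibrium p_{Go} = p_{Hop}: the reaction function gives (2/3)p_{Hop} = 66.5, hence p_{Hop} = 99.75.
q_{Hop} = 300 − 3·99.75 + 2·99.75 = 200.25.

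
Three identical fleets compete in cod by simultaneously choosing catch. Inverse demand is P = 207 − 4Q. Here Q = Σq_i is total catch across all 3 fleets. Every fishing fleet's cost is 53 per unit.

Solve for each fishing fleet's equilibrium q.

A representative fishing fleet's profit is π_i = q_i(207 − 4Q) − 53q_i, with Q = q_i + Σ_{j≠i} q_j.
First-order condition: 154 − 8q_i − 4Σ_{j≠i} q_j = 0.
In a symmetric equilibrium every fishing fleet chooses the same q, so Σ_{j≠i} q_j = 2q. The condition becomes 154 − 16q = 0, giving q = 154/16 = 9.625.

9.625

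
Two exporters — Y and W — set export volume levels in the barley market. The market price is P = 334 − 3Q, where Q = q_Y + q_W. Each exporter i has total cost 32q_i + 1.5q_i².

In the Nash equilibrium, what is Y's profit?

Exporter Y's profit: π = q_Y(334 − 3(q_Y + q_W)) − 32q_Y − 1.5q_Y².
∂π/∂q_Y = 302 − 9q_Y − 3q_W = 0, so q_Y = 302/9 − (1/3)q_W.
By symmetry q_W = q_Y; substituting into the reaction function, (4/3)q_Y = 302/9 and q_Y = 151/6.
Price P = 334 − 3·(151/3) = 183.
Y's profit: (183 − 32)·(151/6) − 1.5(151/6)² = 2850.125.

2850.125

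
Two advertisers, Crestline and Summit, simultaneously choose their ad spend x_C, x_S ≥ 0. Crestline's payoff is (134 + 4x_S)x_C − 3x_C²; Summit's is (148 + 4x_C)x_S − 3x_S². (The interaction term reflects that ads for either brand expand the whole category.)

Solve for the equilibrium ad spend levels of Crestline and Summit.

Expanding Crestline's payoff: 134x_C + 4x_Sx_C − 3x_C².
∂π/∂x_C = 134 + 4x_S − 6x_C = 0, so x_C = 67/3 + (2/3)x_S.
Likewise for Summit: x_S = 74/3 + (2/3)x_C.
Plugging x_S into Crestline's best response: x_C = 67/3 + (2/3)(74/3 + (2/3)x_C) ⇒ (5/9)x_C = 349/9, so x_C = 69.8.
Then x_S = 74/3 + (2/3)·69.8 = 71.2.

69.8, 71.2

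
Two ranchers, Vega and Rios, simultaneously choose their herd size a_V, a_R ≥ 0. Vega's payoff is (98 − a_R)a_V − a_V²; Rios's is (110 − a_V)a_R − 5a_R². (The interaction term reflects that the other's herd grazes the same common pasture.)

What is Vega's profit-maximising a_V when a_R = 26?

36

Expanding Vega's payoff: 98a_V − a_Ra_V − a_V².
∂π/∂a_V = 98 − a_R − 2a_V = 0, so a_V = 49 − 0.5a_R.
At a_R = 26: a_V = 49 − 0.5·26 = 36.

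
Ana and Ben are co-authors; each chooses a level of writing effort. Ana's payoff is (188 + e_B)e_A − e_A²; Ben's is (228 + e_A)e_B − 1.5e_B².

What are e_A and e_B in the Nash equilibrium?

Expanding Ana's payoff: 188e_A + e_Be_A − e_A².
∂π/∂e_A = 188 + e_B − 2e_A = 0, so e_A = 94 + 0.5e_B.
Likewise for Ben: e_B = 76 + (1/3)e_A.
Plugging e_B into Ana's best response: e_A = 94 + 0.5(76 + (1/3)e_A) ⇒ (5/6)e_A = 132, so e_A = 158.4.
Then e_B = 76 + (1/3)·158.4 = 128.8.

158.4, 128.8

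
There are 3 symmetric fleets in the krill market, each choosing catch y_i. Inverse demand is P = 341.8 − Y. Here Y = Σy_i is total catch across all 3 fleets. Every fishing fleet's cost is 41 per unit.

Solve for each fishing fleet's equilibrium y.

A representative fishing fleet's profit is π_i = y_i(341.8 − Y) − 41y_i, with Y = y_i + Σ_{j≠i} y_j.
First-order condition: 300.8 − 2y_i − Σ_{j≠i} y_j = 0.
Imposing symmetry (y_j = y for all j) turns Σ_{j≠i} y_j into 2y, so 300.8 = 4y and y = 75.2.

75.2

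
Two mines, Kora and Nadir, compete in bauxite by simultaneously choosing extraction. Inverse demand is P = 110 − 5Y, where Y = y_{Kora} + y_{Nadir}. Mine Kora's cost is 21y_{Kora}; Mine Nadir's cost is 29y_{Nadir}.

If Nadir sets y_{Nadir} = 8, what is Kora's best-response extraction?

4.9

Mine Kora's profit: π = y_{Kora}(110 − 5(y_{Kora} + y_{Nadir})) − 21y_{Kora}.
∂π/∂y_{Kora} = 89 − 10y_{Kora} − 5y_{Nadir} = 0, so y_{Kora} = 8.9 − 0.5y_{Nadir}.
At y_{Nadir} = 8: y_{Kora} = 8.9 − 0.5·8 = 4.9.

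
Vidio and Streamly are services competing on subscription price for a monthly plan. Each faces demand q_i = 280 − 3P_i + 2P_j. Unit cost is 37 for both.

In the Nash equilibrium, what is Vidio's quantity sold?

182.25

Vidio's profit: π = (P_{Vidio} − 37)(280 − 3P_{Vidio} + 2P_{Streamly}).
∂π/∂P_{Vidio} = 391 − 6P_{Vidio} + 2P_{Streamly} = 0 ⇒ P_{Vidio} = 391/6 + (1/3)P_{Streamly}.
Setting P_{Vidio} = P_{Streamly} in the reaction function: P_{Vidio} = 391/6 + (1/3)P_{Vidio}, so P_{Vidio} = (391/6) / (2/3) = 97.75.
q_{Vidio} = 280 − 3·97.75 + 2·97.75 = 182.25.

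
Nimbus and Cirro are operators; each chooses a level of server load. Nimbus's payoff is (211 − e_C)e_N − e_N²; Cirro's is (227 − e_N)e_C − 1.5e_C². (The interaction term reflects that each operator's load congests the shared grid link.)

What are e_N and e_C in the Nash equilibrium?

Expanding Nimbus's payoff: 211e_N − e_Ce_N − e_N².
∂π/∂e_N = 211 − e_C − 2e_N = 0, so e_N = 105.5 − 0.5e_C.
Likewise for Cirro: e_C = 227/3 − (1/3)e_N.
Plugging e_C into Nimbus's best response: e_N = 105.5 − 0.5(227/3 − (1/3)e_N) ⇒ (5/6)e_N = 203/3, so e_N = 81.2.
Then e_C = 227/3 − (1/3)·81.2 = 48.6.

81.2, 48.6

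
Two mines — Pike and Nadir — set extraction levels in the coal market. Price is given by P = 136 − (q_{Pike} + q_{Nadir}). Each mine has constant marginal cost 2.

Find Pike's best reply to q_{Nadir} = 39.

47.5

Mine Pike's profit: π = q_{Pike}(136 − (q_{Pike} + q_{Nadir})) − 2q_{Pike}.
∂π/∂q_{Pike} = 134 − 2q_{Pike} − q_{Nadir} = 0, so q_{Pike} = 67 − 0.5q_{Nadir}.
At q_{Nadir} = 39: q_{Pike} = 67 − 0.5·39 = 47.5.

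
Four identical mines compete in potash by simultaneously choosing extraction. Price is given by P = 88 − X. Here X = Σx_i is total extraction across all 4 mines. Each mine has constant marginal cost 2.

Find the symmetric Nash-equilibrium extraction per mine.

17.2

A representative mine's profit is π_i = x_i(88 − X) − 2x_i, with X = x_i + Σ_{j≠i} x_j.
First-order condition: 86 − 2x_i − Σ_{j≠i} x_j = 0.
Imposing symmetry (x_j = x for all j) turns Σ_{j≠i} x_j into 3x, so 86 = 5x and x = 17.2.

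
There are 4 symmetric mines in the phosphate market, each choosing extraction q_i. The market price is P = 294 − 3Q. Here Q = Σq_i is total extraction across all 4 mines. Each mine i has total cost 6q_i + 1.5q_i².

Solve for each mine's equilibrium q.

16

A representative mine's profit is π_i = q_i(294 − 3Q) − 6q_i − 1.5q_i², with Q = q_i + Σ_{j≠i} q_j.
First-order condition: 288 − 9q_i − 3Σ_{j≠i} q_j = 0.
Imposing symmetry (q_j = q for all j) turns Σ_{j≠i} q_j into 3q, so 288 = 18q and q = 16.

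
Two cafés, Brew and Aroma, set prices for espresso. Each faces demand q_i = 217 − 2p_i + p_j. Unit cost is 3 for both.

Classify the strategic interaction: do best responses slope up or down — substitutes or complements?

Brew's profit: π = (p_{Brew} − 3)(217 − 2p_{Brew} + p_{Aroma}).
∂π/∂p_{Brew} = 223 − 4p_{Brew} + p_{Aroma} = 0 ⇒ p_{Brew} = 55.75 + 0.25p_{Aroma}.
The best-response slope dp_{Brew}/dp_{Aroma} = 0.25 > 0: the reaction function is upward-sloping, so the choices are strategic complements.

strategic complements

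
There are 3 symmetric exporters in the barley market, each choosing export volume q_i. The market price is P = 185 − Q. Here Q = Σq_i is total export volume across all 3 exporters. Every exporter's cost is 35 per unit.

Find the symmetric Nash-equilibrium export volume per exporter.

A representative exporter's profit is π_i = q_i(185 − Q) − 35q_i, with Q = q_i + Σ_{j≠i} q_j.
First-order condition: 150 − 2q_i − Σ_{j≠i} q_j = 0.
In a symmetric equilibrium every exporter chooses the same q, so Σ_{j≠i} q_j = 2q. The condition becomes 150 − 4q = 0, giving q = 150/4 = 37.5.

37.5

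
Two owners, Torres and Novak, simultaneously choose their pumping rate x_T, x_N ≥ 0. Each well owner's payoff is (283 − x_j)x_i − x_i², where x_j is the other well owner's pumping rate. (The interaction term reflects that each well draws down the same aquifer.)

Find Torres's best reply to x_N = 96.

Torres's payoff is (283 − x_N)x_T − x_T².
∂π/∂x_T = 283 − x_N − 2x_T = 0, so x_T = 141.5 − 0.5x_N.
At x_N = 96: x_T = 141.5 − 0.5·96 = 93.5.

93.5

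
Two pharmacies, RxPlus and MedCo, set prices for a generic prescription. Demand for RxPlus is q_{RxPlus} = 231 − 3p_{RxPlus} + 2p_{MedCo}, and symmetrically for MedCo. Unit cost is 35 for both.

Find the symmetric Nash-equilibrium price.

84

RxPlus's profit: π = (p_{RxPlus} − 35)(231 − 3p_{RxPlus} + 2p_{MedCo}).
∂π/∂p_{RxPlus} = 336 − 6p_{RxPlus} + 2p_{MedCo} = 0 ⇒ p_{RxPlus} = 56 + (1/3)p_{MedCo}.
By symmetry p_{MedCo} = p_{RxPlus}; substituting into the reaction function, (2/3)p_{RxPlus} = 56 and p_{RxPlus} = 84.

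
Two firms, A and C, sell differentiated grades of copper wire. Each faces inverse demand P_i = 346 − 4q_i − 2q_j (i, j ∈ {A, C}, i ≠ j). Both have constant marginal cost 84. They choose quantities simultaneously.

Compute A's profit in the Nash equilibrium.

2745.76

Firm A's profit: π = q_A(346 − 4q_A − 2q_C) − 84q_A.
∂π/∂q_A = 262 − 8q_A − 2q_C = 0 ⇒ q_A = 32.75 − 0.25q_C.
Setting q_A = q_C in the reaction function: q_A = 32.75 − 0.25q_A, so q_A = 32.75 / 1.25 = 26.2.
P_A = 346 − 4·26.2 − 2·26.2 = 188.8.
Profit = (188.8 − 84)·26.2 = 2745.76.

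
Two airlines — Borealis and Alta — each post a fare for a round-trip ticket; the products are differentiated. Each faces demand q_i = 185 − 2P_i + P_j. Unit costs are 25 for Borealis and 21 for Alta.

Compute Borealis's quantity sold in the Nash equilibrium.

Borealis's profit: π = (P_{Borealis} − 25)(185 − 2P_{Borealis} + P_{Alta}).
∂π/∂P_{Borealis} = 235 − 4P_{Borealis} + P_{Alta} = 0 ⇒ P_{Borealis} = 58.75 + 0.25P_{Alta}.
Similarly P_{Alta} = 56.75 + 0.25P_{Borealis}.
Plugging P_{Alta} into Borealis's best response: P_{Borealis} = 58.75 + 0.25(56.75 + 0.25P_{Borealis}) ⇒ 0.9375P_{Borealis} = 72.9375, so P_{Borealis} = 77.8.
Then P_{Alta} = 56.75 + 0.25·77.8 = 76.2.
q_{Borealis} = 185 − 2·77.8 + 76.2 = 105.6.

105.6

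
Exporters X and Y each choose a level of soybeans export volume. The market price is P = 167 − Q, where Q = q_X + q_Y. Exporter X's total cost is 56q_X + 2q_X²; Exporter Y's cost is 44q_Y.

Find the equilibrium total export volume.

Exporter X's profit: π = q_X(167 − (q_X + q_Y)) − 56q_X − 2q_X².
∂π/∂q_X = 111 − 6q_X − q_Y = 0, so q_X = 18.5 − (1/6)q_Y.
For Y: ∂π/∂q_Y = 123 − 2q_Y − q_X = 0 ⇒ q_Y = 61.5 − 0.5q_X.
Substituting the second reaction function into the first: q_X = 18.5 − (1/6)(61.5 − 0.5q_X), which gives (11/12)q_X = 8.25 ⇒ q_X = 9.
Then q_Y = 61.5 − 0.5·9 = 57.
Total export volume: 9 + 57 = 66.

66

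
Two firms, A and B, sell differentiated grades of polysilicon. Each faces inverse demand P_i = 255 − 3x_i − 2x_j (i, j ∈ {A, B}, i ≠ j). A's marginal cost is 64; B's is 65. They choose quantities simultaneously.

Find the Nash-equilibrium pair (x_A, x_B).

Firm A's profit: π = x_A(255 − 3x_A − 2x_B) − 64x_A.
∂π/∂x_A = 191 − 6x_A − 2x_B = 0 ⇒ x_A = 191/6 − (1/3)x_B.
Similarly x_B = 95/3 − (1/3)x_A.
Plugging x_B into A's best response: x_A = 191/6 − (1/3)(95/3 − (1/3)x_A) ⇒ (8/9)x_A = 383/18, so x_A = 23.9375.
Then x_B = 95/3 − (1/3)·23.9375 = 23.6875.

23.9375, 23.6875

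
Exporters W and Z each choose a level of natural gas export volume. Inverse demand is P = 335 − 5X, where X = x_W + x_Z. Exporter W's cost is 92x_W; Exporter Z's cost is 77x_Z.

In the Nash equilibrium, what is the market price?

Exporter W's profit: π = x_W(335 − 5(x_W + x_Z)) − 92x_W.
∂π/∂x_W = 243 − 10x_W − 5x_Z = 0, so x_W = 24.3 − 0.5x_Z.
By the same steps for Z: x_Z = 25.8 − 0.5x_W.
Substituting the second reaction function into the first: x_W = 24.3 − 0.5(25.8 − 0.5x_W), which gives 0.75x_W = 11.4 ⇒ x_W = 15.2.
Then x_Z = 25.8 − 0.5·15.2 = 18.2.
Equilibrium price: P = 335 − 5·33.4 = 168.

168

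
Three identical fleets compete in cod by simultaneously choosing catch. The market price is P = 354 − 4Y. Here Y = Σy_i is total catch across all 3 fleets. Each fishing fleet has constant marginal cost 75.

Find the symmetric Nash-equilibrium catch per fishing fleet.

A representative fishing fleet's profit is π_i = y_i(354 − 4Y) − 75y_i, with Y = y_i + Σ_{j≠i} y_j.
First-order condition: 279 − 8y_i − 4Σ_{j≠i} y_j = 0.
In a symmetric equilibrium every fishing fleet chooses the same y, so Σ_{j≠i} y_j = 2y. The condition becomes 279 − 16y = 0, giving y = 279/16 = 17.4375.

17.4375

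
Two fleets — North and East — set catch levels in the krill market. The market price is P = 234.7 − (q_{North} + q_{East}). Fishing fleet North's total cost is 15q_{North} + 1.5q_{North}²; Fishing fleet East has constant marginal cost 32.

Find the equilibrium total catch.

Fishing fleet North's profit: π = q_{North}(234.7 − (q_{North} + q_{East})) − 15q_{North} − 1.5q_{North}².
∂π/∂q_{North} = 219.7 − 5q_{North} − q_{East} = 0, so q_{North} = 43.94 − 0.2q_{East}.
For East: ∂π/∂q_{East} = 202.7 − 2q_{East} − q_{North} = 0 ⇒ q_{East} = 101.35 − 0.5q_{North}.
Solving the two reaction functions simultaneously: (1 − (−0.2)(−0.5))q_{North} = 43.94 − 0.2·101.35, so 0.9q_{North} = 23.67 and q_{North} = 26.3.
Then q_{East} = 101.35 − 0.5·26.3 = 88.2.
Total catch: 26.3 + 88.2 = 114.5.

114.5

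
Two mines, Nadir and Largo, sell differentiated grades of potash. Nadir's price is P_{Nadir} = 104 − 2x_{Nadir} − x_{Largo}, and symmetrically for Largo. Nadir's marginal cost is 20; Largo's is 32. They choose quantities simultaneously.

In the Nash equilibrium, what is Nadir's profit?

Mine Nadir's profit: π = x_{Nadir}(104 − 2x_{Nadir} − x_{Largo}) − 20x_{Nadir}.
∂π/∂x_{Nadir} = 84 − 4x_{Nadir} − x_{Largo} = 0 ⇒ x_{Nadir} = 21 − 0.25x_{Largo}.
Similarly x_{Largo} = 18 − 0.25x_{Nadir}.
Plugging x_{Largo} into Nadir's best response: x_{Nadir} = 21 − 0.25(18 − 0.25x_{Nadir}) ⇒ 0.9375x_{Nadir} = 16.5, so x_{Nadir} = 17.6.
Then x_{Largo} = 18 − 0.25·17.6 = 13.6.
P_{Nadir} = 104 − 2·17.6 − 13.6 = 55.2.
Profit = (55.2 − 20)·17.6 = 619.52.

619.52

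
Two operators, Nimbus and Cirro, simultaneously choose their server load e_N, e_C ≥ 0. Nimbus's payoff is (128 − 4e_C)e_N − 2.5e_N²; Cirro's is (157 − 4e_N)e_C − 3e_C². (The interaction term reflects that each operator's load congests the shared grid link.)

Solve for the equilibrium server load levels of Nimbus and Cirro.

10, 19.5

Expanding Nimbus's payoff: 128e_N − 4e_Ce_N − 2.5e_N².
∂π/∂e_N = 128 − 4e_C − 5e_N = 0, so e_N = 25.6 − 0.8e_C.
Likewise for Cirro: e_C = 157/6 − (2/3)e_N.
Plugging e_C into Nimbus's best response: e_N = 25.6 − 0.8(157/6 − (2/3)e_N) ⇒ (7/15)e_N = 14/3, so e_N = 10.
Then e_C = 157/6 − (2/3)·10 = 19.5.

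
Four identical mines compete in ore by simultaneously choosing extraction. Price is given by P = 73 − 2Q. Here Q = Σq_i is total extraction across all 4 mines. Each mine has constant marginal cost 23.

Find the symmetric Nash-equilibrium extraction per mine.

5

A representative mine's profit is π_i = q_i(73 − 2Q) − 23q_i, with Q = q_i + Σ_{j≠i} q_j.
First-order condition: 50 − 4q_i − 2Σ_{j≠i} q_j = 0.
In a symmetric equilibrium every mine chooses the same q, so Σ_{j≠i} q_j = 3q. The condition becomes 50 − 10q = 0, giving q = 50/10 = 5.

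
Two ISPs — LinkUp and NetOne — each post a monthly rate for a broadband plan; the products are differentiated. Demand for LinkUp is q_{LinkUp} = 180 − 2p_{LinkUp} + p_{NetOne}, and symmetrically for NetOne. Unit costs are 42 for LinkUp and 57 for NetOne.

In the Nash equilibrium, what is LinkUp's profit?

LinkUp's profit: π = (p_{LinkUp} − 42)(180 − 2p_{LinkUp} + p_{NetOne}).
∂π/∂p_{LinkUp} = 264 − 4p_{LinkUp} + p_{NetOne} = 0 ⇒ p_{LinkUp} = 66 + 0.25p_{NetOne}.
Similarly p_{NetOne} = 73.5 + 0.25p_{LinkUp}.
Solving the two reaction functions simultaneously: (1 − (0.25)(0.25))p_{LinkUp} = 66 + 0.25·73.5, so 0.9375p_{LinkUp} = 84.375 and p_{LinkUp} = 90.
Then p_{NetOne} = 73.5 + 0.25·90 = 96.
q_{LinkUp} = 180 − 2·90 + 96 = 96.
Profit = (90 − 42)·96 = 4608.

4608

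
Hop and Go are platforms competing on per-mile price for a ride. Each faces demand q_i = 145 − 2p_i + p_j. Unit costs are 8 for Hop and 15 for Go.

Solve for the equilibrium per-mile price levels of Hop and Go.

Hop's profit: π = (p_{Hop} − 8)(145 − 2p_{Hop} + p_{Go}).
∂π/∂p_{Hop} = 161 − 4p_{Hop} + p_{Go} = 0 ⇒ p_{Hop} = 40.25 + 0.25p_{Go}.
Similarly p_{Go} = 43.75 + 0.25p_{Hop}.
Substituting the second reaction function into the first: p_{Hop} = 40.25 + 0.25(43.75 + 0.25p_{Hop}), which gives 0.9375p_{Hop} = 51.1875 ⇒ p_{Hop} = 54.6.
Then p_{Go} = 43.75 + 0.25·54.6 = 57.4.

54.6, 57.4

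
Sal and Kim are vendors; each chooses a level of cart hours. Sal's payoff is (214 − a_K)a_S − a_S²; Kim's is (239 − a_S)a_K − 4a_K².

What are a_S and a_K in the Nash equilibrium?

98.2, 17.6

Expanding Sal's payoff: 214a_S − a_Ka_S − a_S².
∂π/∂a_S = 214 − a_K − 2a_S = 0, so a_S = 107 − 0.5a_K.
Likewise for Kim: a_K = 29.875 − 0.125a_S.
Substituting the second reaction function into the first: a_S = 107 − 0.5(29.875 − 0.125a_S), which gives 0.9375a_S = 92.0625 ⇒ a_S = 98.2.
Then a_K = 29.875 − 0.125·98.2 = 17.6.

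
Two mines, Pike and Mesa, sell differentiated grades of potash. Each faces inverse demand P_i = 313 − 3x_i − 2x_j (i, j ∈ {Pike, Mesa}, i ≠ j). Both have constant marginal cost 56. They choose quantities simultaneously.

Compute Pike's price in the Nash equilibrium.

Mine Pike's profit: π = x_{Pike}(313 − 3x_{Pike} − 2x_{Mesa}) − 56x_{Pike}.
∂π/∂x_{Pike} = 257 − 6x_{Pike} − 2x_{Mesa} = 0 ⇒ x_{Pike} = 257/6 − (1/3)x_{Mesa}.
Setting x_{Pike} = x_{Mesa} in the reaction function: x_{Pike} = 257/6 − (1/3)x_{Pike}, so x_{Pike} = (257/6) / (4/3) = 32.125.
P_{Pike} = 313 − 3·32.125 − 2·32.125 = 152.375.

152.375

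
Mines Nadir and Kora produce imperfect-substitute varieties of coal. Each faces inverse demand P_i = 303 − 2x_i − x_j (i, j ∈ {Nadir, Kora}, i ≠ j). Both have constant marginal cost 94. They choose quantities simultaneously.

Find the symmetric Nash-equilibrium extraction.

41.8

Mine Nadir's profit: π = x_{Nadir}(303 − 2x_{Nadir} − x_{Kora}) − 94x_{Nadir}.
∂π/∂x_{Nadir} = 209 − 4x_{Nadir} − x_{Kora} = 0 ⇒ x_{Nadir} = 52.25 − 0.25x_{Kora}.
Setting x_{Nadir} = x_{Kora} in the reaction function: x_{Nadir} = 52.25 − 0.25x_{Nadir}, so x_{Nadir} = 52.25 / 1.25 = 41.8.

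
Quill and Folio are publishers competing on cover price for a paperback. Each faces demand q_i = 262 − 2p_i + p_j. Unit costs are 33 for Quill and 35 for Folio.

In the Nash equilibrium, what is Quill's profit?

11735.12

Quill's profit: π = (p_{Quill} − 33)(262 − 2p_{Quill} + p_{Folio}).
∂π/∂p_{Quill} = 328 − 4p_{Quill} + p_{Folio} = 0 ⇒ p_{Quill} = 82 + 0.25p_{Folio}.
Similarly p_{Folio} = 83 + 0.25p_{Quill}.
Substituting the second reaction function into the first: p_{Quill} = 82 + 0.25(83 + 0.25p_{Quill}), which gives 0.9375p_{Quill} = 102.75 ⇒ p_{Quill} = 109.6.
Then p_{Folio} = 83 + 0.25·109.6 = 110.4.
q_{Quill} = 262 − 2·109.6 + 110.4 = 153.2.
Profit = (109.6 − 33)·153.2 = 11735.12.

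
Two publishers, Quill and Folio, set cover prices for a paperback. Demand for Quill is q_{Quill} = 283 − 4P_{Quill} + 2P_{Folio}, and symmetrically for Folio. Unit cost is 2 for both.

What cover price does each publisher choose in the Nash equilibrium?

48.5

Quill's profit: π = (P_{Quill} − 2)(283 − 4P_{Quill} + 2P_{Folio}).
∂π/∂P_{Quill} = 291 − 8P_{Quill} + 2P_{Folio} = 0 ⇒ P_{Quill} = 36.375 + 0.25P_{Folio}.
By symmetry P_{Folio} = P_{Quill}; substituting into the reaction function, 0.75P_{Quill} = 36.375 and P_{Quill} = 48.5.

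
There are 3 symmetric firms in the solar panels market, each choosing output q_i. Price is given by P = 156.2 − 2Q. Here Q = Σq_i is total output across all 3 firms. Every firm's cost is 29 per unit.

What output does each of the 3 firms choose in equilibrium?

15.9

A representative firm's profit is π_i = q_i(156.2 − 2Q) − 29q_i, with Q = q_i + Σ_{j≠i} q_j.
First-order condition: 127.2 − 4q_i − 2Σ_{j≠i} q_j = 0.
Imposing symmetry (q_j = q for all j) turns Σ_{j≠i} q_j into 2q, so 127.2 = 8q and q = 15.9.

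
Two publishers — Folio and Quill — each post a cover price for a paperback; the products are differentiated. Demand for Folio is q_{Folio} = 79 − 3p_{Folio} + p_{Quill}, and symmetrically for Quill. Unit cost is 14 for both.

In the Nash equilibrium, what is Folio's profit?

Folio's profit: π = (p_{Folio} − 14)(79 − 3p_{Folio} + p_{Quill}).
∂π/∂p_{Folio} = 121 − 6p_{Folio} + p_{Quill} = 0 ⇒ p_{Folio} = 121/6 + (1/6)p_{Quill}.
The game is symmetric, so in equilibrium p_{Quill} = p_{Folio}: the reaction function gives (5/6)p_{Folio} = 121/6, hence p_{Folio} = 24.2.
q_{Folio} = 79 − 3·24.2 + 24.2 = 30.6.
Profit = (24.2 − 14)·30.6 = 312.12.

312.12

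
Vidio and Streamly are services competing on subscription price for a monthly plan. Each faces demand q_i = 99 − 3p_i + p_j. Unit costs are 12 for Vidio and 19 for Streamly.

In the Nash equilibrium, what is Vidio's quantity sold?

Vidio's profit: π = (p_{Vidio} − 12)(99 − 3p_{Vidio} + p_{Streamly}).
∂π/∂p_{Vidio} = 135 − 6p_{Vidio} + p_{Streamly} = 0 ⇒ p_{Vidio} = 22.5 + (1/6)p_{Streamly}.
Similarly p_{Streamly} = 26 + (1/6)p_{Vidio}.
Plugging p_{Streamly} into Vidio's best response: p_{Vidio} = 22.5 + (1/6)(26 + (1/6)p_{Vidio}) ⇒ (35/36)p_{Vidio} = 161/6, so p_{Vidio} = 27.6.
Then p_{Streamly} = 26 + (1/6)·27.6 = 30.6.
q_{Vidio} = 99 − 3·27.6 + 30.6 = 46.8.

46.8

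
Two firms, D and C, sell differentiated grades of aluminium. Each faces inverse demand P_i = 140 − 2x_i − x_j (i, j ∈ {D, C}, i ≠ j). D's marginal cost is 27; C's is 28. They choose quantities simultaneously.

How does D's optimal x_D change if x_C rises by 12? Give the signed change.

Firm D's profit: π = x_D(140 − 2x_D − x_C) − 27x_D.
∂π/∂x_D = 113 − 4x_D − x_C = 0 ⇒ x_D = 28.25 − 0.25x_C.
The reaction-function slope is −0.25, so a 12-unit rise in x_C moves x_D by −0.25 × 12 = −3. D's best response falls — the actions are strategic substitutes.

-3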